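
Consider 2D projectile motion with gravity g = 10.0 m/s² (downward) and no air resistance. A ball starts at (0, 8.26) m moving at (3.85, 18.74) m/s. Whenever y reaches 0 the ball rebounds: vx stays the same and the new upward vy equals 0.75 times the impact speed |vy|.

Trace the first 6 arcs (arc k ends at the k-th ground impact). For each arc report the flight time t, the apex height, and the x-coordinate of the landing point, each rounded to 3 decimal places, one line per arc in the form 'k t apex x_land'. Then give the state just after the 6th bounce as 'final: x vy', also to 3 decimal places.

Arc 1: start y=8.260, vy=18.740 → t=4.146, apex=25.819, x_land=15.964, impact vy=-22.724
  bounce: vy ← 0.75·22.724 = 17.043
Arc 2: start y=0.000, vy=17.043 → t=3.409, apex=14.523, x_land=29.087, impact vy=-17.043
  bounce: vy ← 0.75·17.043 = 12.782
Arc 3: start y=0.000, vy=12.782 → t=2.556, apex=8.169, x_land=38.929, impact vy=-12.782
  bounce: vy ← 0.75·12.782 = 9.587
Arc 4: start y=0.000, vy=9.587 → t=1.917, apex=4.595, x_land=46.311, impact vy=-9.587
  bounce: vy ← 0.75·9.587 = 7.190
Arc 5: start y=0.000, vy=7.190 → t=1.438, apex=2.585, x_land=51.847, impact vy=-7.190
  bounce: vy ← 0.75·7.190 = 5.393
Arc 6: start y=0.000, vy=5.393 → t=1.079, apex=1.454, x_land=56.000, impact vy=-5.393
  bounce: vy ← 0.75·5.393 = 4.044

1 4.146 25.819 15.964
2 3.409 14.523 29.087
3 2.556 8.169 38.929
4 1.917 4.595 46.311
5 1.438 2.585 51.847
6 1.079 1.454 56.000
final: 56.000 4.044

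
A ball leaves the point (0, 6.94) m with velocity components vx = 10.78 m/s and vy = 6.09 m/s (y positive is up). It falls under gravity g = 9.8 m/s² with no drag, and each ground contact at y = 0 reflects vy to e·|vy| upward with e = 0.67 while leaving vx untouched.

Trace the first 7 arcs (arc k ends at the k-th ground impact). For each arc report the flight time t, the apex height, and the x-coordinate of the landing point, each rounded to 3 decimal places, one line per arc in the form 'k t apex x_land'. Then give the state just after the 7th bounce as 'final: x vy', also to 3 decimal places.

Arc 1: start y=6.940, vy=6.090 → t=1.964, apex=8.832, x_land=21.172, impact vy=-13.157
  bounce: vy ← 0.67·13.157 = 8.815
Arc 2: start y=0.000, vy=8.815 → t=1.799, apex=3.965, x_land=40.566, impact vy=-8.815
  bounce: vy ← 0.67·8.815 = 5.906
Arc 3: start y=0.000, vy=5.906 → t=1.205, apex=1.780, x_land=53.559, impact vy=-5.906
  bounce: vy ← 0.67·5.906 = 3.957
Arc 4: start y=0.000, vy=3.957 → t=0.808, apex=0.799, x_land=62.265, impact vy=-3.957
  bounce: vy ← 0.67·3.957 = 2.651
Arc 5: start y=0.000, vy=2.651 → t=0.541, apex=0.359, x_land=68.098, impact vy=-2.651
  bounce: vy ← 0.67·2.651 = 1.776
Arc 6: start y=0.000, vy=1.776 → t=0.363, apex=0.161, x_land=72.006, impact vy=-1.776
  bounce: vy ← 0.67·1.776 = 1.190
Arc 7: start y=0.000, vy=1.190 → t=0.243, apex=0.072, x_land=74.625, impact vy=-1.190
  bounce: vy ← 0.67·1.190 = 0.797

1 1.964 8.832 21.172
2 1.799 3.965 40.566
3 1.205 1.780 53.559
4 0.808 0.799 62.265
5 0.541 0.359 68.098
6 0.363 0.161 72.006
7 0.243 0.072 74.625
final: 74.625 0.797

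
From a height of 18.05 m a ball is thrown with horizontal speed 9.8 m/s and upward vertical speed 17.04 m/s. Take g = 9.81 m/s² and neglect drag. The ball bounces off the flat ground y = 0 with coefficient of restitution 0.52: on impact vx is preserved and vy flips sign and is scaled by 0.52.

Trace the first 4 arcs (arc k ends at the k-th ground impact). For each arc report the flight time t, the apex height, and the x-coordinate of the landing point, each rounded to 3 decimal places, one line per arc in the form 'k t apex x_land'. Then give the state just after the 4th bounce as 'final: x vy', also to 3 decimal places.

1 4.325 32.849 42.384
2 2.691 8.882 68.759
3 1.400 2.402 82.475
4 0.728 0.649 89.607
final: 89.607 1.856

Arc 1: start y=18.050, vy=17.040 → t=4.325, apex=32.849, x_land=42.384, impact vy=-25.387
  bounce: vy ← 0.52·25.387 = 13.201
Arc 2: start y=0.000, vy=13.201 → t=2.691, apex=8.882, x_land=68.759, impact vy=-13.201
  bounce: vy ← 0.52·13.201 = 6.865
Arc 3: start y=0.000, vy=6.865 → t=1.400, apex=2.402, x_land=82.475, impact vy=-6.865
  bounce: vy ← 0.52·6.865 = 3.570
Arc 4: start y=0.000, vy=3.570 → t=0.728, apex=0.649, x_land=89.607, impact vy=-3.570
  bounce: vy ← 0.52·3.570 = 1.856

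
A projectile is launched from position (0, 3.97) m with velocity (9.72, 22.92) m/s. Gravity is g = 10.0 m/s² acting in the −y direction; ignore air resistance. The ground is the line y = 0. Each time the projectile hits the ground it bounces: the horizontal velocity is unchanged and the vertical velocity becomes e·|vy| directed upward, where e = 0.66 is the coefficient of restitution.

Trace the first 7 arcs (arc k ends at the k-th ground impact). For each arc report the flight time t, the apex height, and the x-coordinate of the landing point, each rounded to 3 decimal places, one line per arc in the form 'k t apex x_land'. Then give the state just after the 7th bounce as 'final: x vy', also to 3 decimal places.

Arc 1: start y=3.970, vy=22.920 → t=4.751, apex=30.236, x_land=46.181, impact vy=-24.591
  bounce: vy ← 0.66·24.591 = 16.230
Arc 2: start y=0.000, vy=16.230 → t=3.246, apex=13.171, x_land=77.732, impact vy=-16.230
  bounce: vy ← 0.66·16.230 = 10.712
Arc 3: start y=0.000, vy=10.712 → t=2.142, apex=5.737, x_land=98.556, impact vy=-10.712
  bounce: vy ← 0.66·10.712 = 7.070
Arc 4: start y=0.000, vy=7.070 → t=1.414, apex=2.499, x_land=112.300, impact vy=-7.070
  bounce: vy ← 0.66·7.070 = 4.666
Arc 5: start y=0.000, vy=4.666 → t=0.933, apex=1.089, x_land=121.371, impact vy=-4.666
  bounce: vy ← 0.66·4.666 = 3.080
Arc 6: start y=0.000, vy=3.080 → t=0.616, apex=0.474, x_land=127.358, impact vy=-3.080
  bounce: vy ← 0.66·3.080 = 2.033
Arc 7: start y=0.000, vy=2.033 → t=0.407, apex=0.207, x_land=131.309, impact vy=-2.033
  bounce: vy ← 0.66·2.033 = 1.341

1 4.751 30.236 46.181
2 3.246 13.171 77.732
3 2.142 5.737 98.556
4 1.414 2.499 112.300
5 0.933 1.089 121.371
6 0.616 0.474 127.358
7 0.407 0.207 131.309
final: 131.309 1.341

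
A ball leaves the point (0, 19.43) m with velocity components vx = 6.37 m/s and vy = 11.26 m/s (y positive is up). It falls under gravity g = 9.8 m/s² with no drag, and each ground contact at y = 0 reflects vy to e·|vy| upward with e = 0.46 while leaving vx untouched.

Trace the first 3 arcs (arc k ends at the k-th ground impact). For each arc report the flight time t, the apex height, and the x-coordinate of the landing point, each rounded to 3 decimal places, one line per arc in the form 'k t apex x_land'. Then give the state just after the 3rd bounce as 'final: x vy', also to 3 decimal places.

1 3.448 25.899 21.964
2 2.115 5.480 35.437
3 0.973 1.160 41.634
final: 41.634 2.193

Arc 1: start y=19.430, vy=11.260 → t=3.448, apex=25.899, x_land=21.964, impact vy=-22.530
  bounce: vy ← 0.46·22.530 = 10.364
Arc 2: start y=0.000, vy=10.364 → t=2.115, apex=5.480, x_land=35.437, impact vy=-10.364
  bounce: vy ← 0.46·10.364 = 4.767
Arc 3: start y=0.000, vy=4.767 → t=0.973, apex=1.160, x_land=41.634, impact vy=-4.767
  bounce: vy ← 0.46·4.767 = 2.193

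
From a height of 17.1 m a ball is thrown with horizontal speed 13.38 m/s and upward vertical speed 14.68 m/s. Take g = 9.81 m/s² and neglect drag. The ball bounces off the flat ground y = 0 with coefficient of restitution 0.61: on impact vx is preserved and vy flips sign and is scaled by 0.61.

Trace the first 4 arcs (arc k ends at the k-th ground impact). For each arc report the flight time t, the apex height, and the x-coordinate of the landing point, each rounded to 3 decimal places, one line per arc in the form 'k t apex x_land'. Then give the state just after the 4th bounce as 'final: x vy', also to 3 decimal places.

Arc 1: start y=17.100, vy=14.680 → t=3.889, apex=28.084, x_land=52.038, impact vy=-23.473
  bounce: vy ← 0.61·23.473 = 14.319
Arc 2: start y=0.000, vy=14.319 → t=2.919, apex=10.450, x_land=91.097, impact vy=-14.319
  bounce: vy ← 0.61·14.319 = 8.734
Arc 3: start y=0.000, vy=8.734 → t=1.781, apex=3.888, x_land=114.924, impact vy=-8.734
  bounce: vy ← 0.61·8.734 = 5.328
Arc 4: start y=0.000, vy=5.328 → t=1.086, apex=1.447, x_land=129.458, impact vy=-5.328
  bounce: vy ← 0.61·5.328 = 3.250

1 3.889 28.084 52.038
2 2.919 10.450 91.097
3 1.781 3.888 114.924
4 1.086 1.447 129.458
final: 129.458 3.250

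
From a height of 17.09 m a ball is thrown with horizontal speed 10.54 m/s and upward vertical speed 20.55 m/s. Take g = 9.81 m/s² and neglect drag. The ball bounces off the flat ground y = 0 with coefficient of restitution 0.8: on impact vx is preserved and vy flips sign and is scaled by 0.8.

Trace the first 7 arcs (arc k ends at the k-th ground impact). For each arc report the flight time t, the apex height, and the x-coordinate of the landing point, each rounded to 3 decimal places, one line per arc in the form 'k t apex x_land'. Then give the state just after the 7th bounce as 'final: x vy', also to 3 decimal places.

1 4.901 38.614 51.652
2 4.489 24.713 98.969
3 3.591 15.816 136.822
4 2.873 10.122 167.105
5 2.298 6.478 191.331
6 1.839 4.146 210.712
7 1.471 2.654 226.216
final: 226.216 5.772

Arc 1: start y=17.090, vy=20.550 → t=4.901, apex=38.614, x_land=51.652, impact vy=-27.525
  bounce: vy ← 0.8·27.525 = 22.020
Arc 2: start y=0.000, vy=22.020 → t=4.489, apex=24.713, x_land=98.969, impact vy=-22.020
  bounce: vy ← 0.8·22.020 = 17.616
Arc 3: start y=0.000, vy=17.616 → t=3.591, apex=15.816, x_land=136.822, impact vy=-17.616
  bounce: vy ← 0.8·17.616 = 14.093
Arc 4: start y=0.000, vy=14.093 → t=2.873, apex=10.122, x_land=167.105, impact vy=-14.093
  bounce: vy ← 0.8·14.093 = 11.274
Arc 5: start y=0.000, vy=11.274 → t=2.298, apex=6.478, x_land=191.331, impact vy=-11.274
  bounce: vy ← 0.8·11.274 = 9.019
Arc 6: start y=0.000, vy=9.019 → t=1.839, apex=4.146, x_land=210.712, impact vy=-9.019
  bounce: vy ← 0.8·9.019 = 7.215
Arc 7: start y=0.000, vy=7.215 → t=1.471, apex=2.654, x_land=226.216, impact vy=-7.215
  bounce: vy ← 0.8·7.215 = 5.772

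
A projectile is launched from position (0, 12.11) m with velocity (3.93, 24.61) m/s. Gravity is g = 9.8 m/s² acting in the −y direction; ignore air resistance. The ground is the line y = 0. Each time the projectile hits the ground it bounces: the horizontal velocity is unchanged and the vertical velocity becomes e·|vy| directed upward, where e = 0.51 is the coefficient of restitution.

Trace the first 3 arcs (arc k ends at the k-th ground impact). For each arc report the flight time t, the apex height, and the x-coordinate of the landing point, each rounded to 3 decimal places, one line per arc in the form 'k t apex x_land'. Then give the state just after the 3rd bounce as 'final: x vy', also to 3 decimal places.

Arc 1: start y=12.110, vy=24.610 → t=5.474, apex=43.011, x_land=21.513, impact vy=-29.035
  bounce: vy ← 0.51·29.035 = 14.808
Arc 2: start y=0.000, vy=14.808 → t=3.022, apex=11.187, x_land=33.389, impact vy=-14.808
  bounce: vy ← 0.51·14.808 = 7.552
Arc 3: start y=0.000, vy=7.552 → t=1.541, apex=2.910, x_land=39.446, impact vy=-7.552
  bounce: vy ← 0.51·7.552 = 3.851

1 5.474 43.011 21.513
2 3.022 11.187 33.389
3 1.541 2.910 39.446
final: 39.446 3.851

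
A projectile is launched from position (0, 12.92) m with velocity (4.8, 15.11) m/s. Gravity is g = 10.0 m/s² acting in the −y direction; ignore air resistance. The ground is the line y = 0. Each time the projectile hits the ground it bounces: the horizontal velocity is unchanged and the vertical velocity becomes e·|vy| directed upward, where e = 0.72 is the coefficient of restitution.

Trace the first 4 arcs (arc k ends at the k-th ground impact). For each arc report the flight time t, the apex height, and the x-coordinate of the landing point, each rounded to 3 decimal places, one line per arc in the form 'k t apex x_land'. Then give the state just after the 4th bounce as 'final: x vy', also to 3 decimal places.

1 3.717 24.336 17.842
2 3.177 12.616 33.091
3 2.287 6.540 44.071
4 1.647 3.390 51.976
final: 51.976 5.929

Arc 1: start y=12.920, vy=15.110 → t=3.717, apex=24.336, x_land=17.842, impact vy=-22.062
  bounce: vy ← 0.72·22.062 = 15.884
Arc 2: start y=0.000, vy=15.884 → t=3.177, apex=12.616, x_land=33.091, impact vy=-15.884
  bounce: vy ← 0.72·15.884 = 11.437
Arc 3: start y=0.000, vy=11.437 → t=2.287, apex=6.540, x_land=44.071, impact vy=-11.437
  bounce: vy ← 0.72·11.437 = 8.234
Arc 4: start y=0.000, vy=8.234 → t=1.647, apex=3.390, x_land=51.976, impact vy=-8.234
  bounce: vy ← 0.72·8.234 = 5.929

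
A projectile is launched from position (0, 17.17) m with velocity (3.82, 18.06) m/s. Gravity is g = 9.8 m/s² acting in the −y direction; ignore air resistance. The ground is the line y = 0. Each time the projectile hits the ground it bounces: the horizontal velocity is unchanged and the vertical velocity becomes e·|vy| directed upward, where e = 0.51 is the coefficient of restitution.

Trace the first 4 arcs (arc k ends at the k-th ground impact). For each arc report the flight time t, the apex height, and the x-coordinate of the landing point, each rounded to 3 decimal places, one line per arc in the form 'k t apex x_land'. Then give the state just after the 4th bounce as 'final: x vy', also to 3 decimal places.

Arc 1: start y=17.170, vy=18.060 → t=4.470, apex=33.811, x_land=17.074, impact vy=-25.743
  bounce: vy ← 0.51·25.743 = 13.129
Arc 2: start y=0.000, vy=13.129 → t=2.679, apex=8.794, x_land=27.309, impact vy=-13.129
  bounce: vy ← 0.51·13.129 = 6.696
Arc 3: start y=0.000, vy=6.696 → t=1.366, apex=2.287, x_land=32.529, impact vy=-6.696
  bounce: vy ← 0.51·6.696 = 3.415
Arc 4: start y=0.000, vy=3.415 → t=0.697, apex=0.595, x_land=35.191, impact vy=-3.415
  bounce: vy ← 0.51·3.415 = 1.742

1 4.470 33.811 17.074
2 2.679 8.794 27.309
3 1.366 2.287 32.529
4 0.697 0.595 35.191
final: 35.191 1.742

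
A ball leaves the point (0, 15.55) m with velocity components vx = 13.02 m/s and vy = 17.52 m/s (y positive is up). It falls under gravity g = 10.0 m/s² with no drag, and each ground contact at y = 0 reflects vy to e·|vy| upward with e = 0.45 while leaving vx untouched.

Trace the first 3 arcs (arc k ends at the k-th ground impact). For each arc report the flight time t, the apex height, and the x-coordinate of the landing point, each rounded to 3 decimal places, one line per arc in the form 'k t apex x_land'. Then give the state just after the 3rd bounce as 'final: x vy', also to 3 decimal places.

Arc 1: start y=15.550, vy=17.520 → t=4.238, apex=30.898, x_land=55.177, impact vy=-24.859
  bounce: vy ← 0.45·24.859 = 11.186
Arc 2: start y=0.000, vy=11.186 → t=2.237, apex=6.257, x_land=84.306, impact vy=-11.186
  bounce: vy ← 0.45·11.186 = 5.034
Arc 3: start y=0.000, vy=5.034 → t=1.007, apex=1.267, x_land=97.414, impact vy=-5.034
  bounce: vy ← 0.45·5.034 = 2.265

1 4.238 30.898 55.177
2 2.237 6.257 84.306
3 1.007 1.267 97.414
final: 97.414 2.265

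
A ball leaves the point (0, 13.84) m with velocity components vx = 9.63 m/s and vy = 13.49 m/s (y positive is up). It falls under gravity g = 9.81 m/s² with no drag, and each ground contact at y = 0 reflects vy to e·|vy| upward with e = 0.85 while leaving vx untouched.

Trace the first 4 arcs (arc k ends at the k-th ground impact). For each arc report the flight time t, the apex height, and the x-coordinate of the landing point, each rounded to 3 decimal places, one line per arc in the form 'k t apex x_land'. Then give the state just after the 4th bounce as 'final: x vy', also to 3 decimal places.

1 3.546 23.115 34.148
2 3.690 16.701 69.687
3 3.137 12.066 99.895
4 2.666 8.718 125.572
final: 125.572 11.117

Arc 1: start y=13.840, vy=13.490 → t=3.546, apex=23.115, x_land=34.148, impact vy=-21.296
  bounce: vy ← 0.85·21.296 = 18.102
Arc 2: start y=0.000, vy=18.102 → t=3.690, apex=16.701, x_land=69.687, impact vy=-18.102
  bounce: vy ← 0.85·18.102 = 15.386
Arc 3: start y=0.000, vy=15.386 → t=3.137, apex=12.066, x_land=99.895, impact vy=-15.386
  bounce: vy ← 0.85·15.386 = 13.078
Arc 4: start y=0.000, vy=13.078 → t=2.666, apex=8.718, x_land=125.572, impact vy=-13.078
  bounce: vy ← 0.85·13.078 = 11.117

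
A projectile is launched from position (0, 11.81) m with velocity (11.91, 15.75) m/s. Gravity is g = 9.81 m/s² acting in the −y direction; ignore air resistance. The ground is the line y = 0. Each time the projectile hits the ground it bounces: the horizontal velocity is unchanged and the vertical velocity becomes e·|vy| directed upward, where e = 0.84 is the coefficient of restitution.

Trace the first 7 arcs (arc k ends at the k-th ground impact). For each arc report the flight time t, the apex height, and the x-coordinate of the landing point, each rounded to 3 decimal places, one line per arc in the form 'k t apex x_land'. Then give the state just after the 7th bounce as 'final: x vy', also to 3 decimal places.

Arc 1: start y=11.810, vy=15.750 → t=3.838, apex=24.453, x_land=45.714, impact vy=-21.904
  bounce: vy ← 0.84·21.904 = 18.399
Arc 2: start y=0.000, vy=18.399 → t=3.751, apex=17.254, x_land=90.390, impact vy=-18.399
  bounce: vy ← 0.84·18.399 = 15.455
Arc 3: start y=0.000, vy=15.455 → t=3.151, apex=12.175, x_land=127.917, impact vy=-15.455
  bounce: vy ← 0.84·15.455 = 12.982
Arc 4: start y=0.000, vy=12.982 → t=2.647, apex=8.590, x_land=159.440, impact vy=-12.982
  bounce: vy ← 0.84·12.982 = 10.905
Arc 5: start y=0.000, vy=10.905 → t=2.223, apex=6.061, x_land=185.920, impact vy=-10.905
  bounce: vy ← 0.84·10.905 = 9.160
Arc 6: start y=0.000, vy=9.160 → t=1.868, apex=4.277, x_land=208.163, impact vy=-9.160
  bounce: vy ← 0.84·9.160 = 7.695
Arc 7: start y=0.000, vy=7.695 → t=1.569, apex=3.018, x_land=226.847, impact vy=-7.695
  bounce: vy ← 0.84·7.695 = 6.464

1 3.838 24.453 45.714
2 3.751 17.254 90.390
3 3.151 12.175 127.917
4 2.647 8.590 159.440
5 2.223 6.061 185.920
6 1.868 4.277 208.163
7 1.569 3.018 226.847
final: 226.847 6.464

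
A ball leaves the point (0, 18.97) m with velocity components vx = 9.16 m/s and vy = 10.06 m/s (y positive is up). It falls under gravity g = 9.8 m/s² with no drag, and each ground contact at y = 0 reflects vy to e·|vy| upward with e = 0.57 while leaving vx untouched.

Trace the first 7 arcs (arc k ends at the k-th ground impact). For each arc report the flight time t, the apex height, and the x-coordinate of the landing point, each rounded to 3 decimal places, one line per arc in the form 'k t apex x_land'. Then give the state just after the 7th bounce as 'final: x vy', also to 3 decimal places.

Arc 1: start y=18.970, vy=10.060 → t=3.246, apex=24.133, x_land=29.732, impact vy=-21.749
  bounce: vy ← 0.57·21.749 = 12.397
Arc 2: start y=0.000, vy=12.397 → t=2.530, apex=7.841, x_land=52.906, impact vy=-12.397
  bounce: vy ← 0.57·12.397 = 7.066
Arc 3: start y=0.000, vy=7.066 → t=1.442, apex=2.548, x_land=66.116, impact vy=-7.066
  bounce: vy ← 0.57·7.066 = 4.028
Arc 4: start y=0.000, vy=4.028 → t=0.822, apex=0.828, x_land=73.645, impact vy=-4.028
  bounce: vy ← 0.57·4.028 = 2.296
Arc 5: start y=0.000, vy=2.296 → t=0.469, apex=0.269, x_land=77.937, impact vy=-2.296
  bounce: vy ← 0.57·2.296 = 1.309
Arc 6: start y=0.000, vy=1.309 → t=0.267, apex=0.087, x_land=80.383, impact vy=-1.309
  bounce: vy ← 0.57·1.309 = 0.746
Arc 7: start y=0.000, vy=0.746 → t=0.152, apex=0.028, x_land=81.778, impact vy=-0.746
  bounce: vy ← 0.57·0.746 = 0.425

1 3.246 24.133 29.732
2 2.530 7.841 52.906
3 1.442 2.548 66.116
4 0.822 0.828 73.645
5 0.469 0.269 77.937
6 0.267 0.087 80.383
7 0.152 0.028 81.778
final: 81.778 0.425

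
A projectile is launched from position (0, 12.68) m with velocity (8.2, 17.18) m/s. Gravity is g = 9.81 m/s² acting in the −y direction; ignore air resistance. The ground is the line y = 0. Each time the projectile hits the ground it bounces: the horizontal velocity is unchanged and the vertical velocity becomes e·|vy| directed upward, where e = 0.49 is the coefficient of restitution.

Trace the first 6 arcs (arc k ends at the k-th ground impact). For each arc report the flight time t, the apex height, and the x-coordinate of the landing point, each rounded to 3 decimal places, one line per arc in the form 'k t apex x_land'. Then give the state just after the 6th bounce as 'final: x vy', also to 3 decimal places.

Arc 1: start y=12.680, vy=17.180 → t=4.129, apex=27.723, x_land=33.855, impact vy=-23.322
  bounce: vy ← 0.49·23.322 = 11.428
Arc 2: start y=0.000, vy=11.428 → t=2.330, apex=6.656, x_land=52.960, impact vy=-11.428
  bounce: vy ← 0.49·11.428 = 5.600
Arc 3: start y=0.000, vy=5.600 → t=1.142, apex=1.598, x_land=62.321, impact vy=-5.600
  bounce: vy ← 0.49·5.600 = 2.744
Arc 4: start y=0.000, vy=2.744 → t=0.559, apex=0.384, x_land=66.909, impact vy=-2.744
  bounce: vy ← 0.49·2.744 = 1.344
Arc 5: start y=0.000, vy=1.344 → t=0.274, apex=0.092, x_land=69.156, impact vy=-1.344
  bounce: vy ← 0.49·1.344 = 0.659
Arc 6: start y=0.000, vy=0.659 → t=0.134, apex=0.022, x_land=70.258, impact vy=-0.659
  bounce: vy ← 0.49·0.659 = 0.323

1 4.129 27.723 33.855
2 2.330 6.656 52.960
3 1.142 1.598 62.321
4 0.559 0.384 66.909
5 0.274 0.092 69.156
6 0.134 0.022 70.258
final: 70.258 0.323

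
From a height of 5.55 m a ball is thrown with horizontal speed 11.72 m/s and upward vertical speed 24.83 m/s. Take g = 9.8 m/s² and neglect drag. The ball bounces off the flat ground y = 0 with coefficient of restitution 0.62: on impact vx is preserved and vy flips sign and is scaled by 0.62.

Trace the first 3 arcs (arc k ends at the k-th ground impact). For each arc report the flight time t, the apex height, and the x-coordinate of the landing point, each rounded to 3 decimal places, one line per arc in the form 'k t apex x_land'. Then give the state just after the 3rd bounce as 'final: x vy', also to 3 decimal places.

Arc 1: start y=5.550, vy=24.830 → t=5.282, apex=37.006, x_land=61.903, impact vy=-26.932
  bounce: vy ← 0.62·26.932 = 16.698
Arc 2: start y=0.000, vy=16.698 → t=3.408, apex=14.225, x_land=101.840, impact vy=-16.698
  bounce: vy ← 0.62·16.698 = 10.352
Arc 3: start y=0.000, vy=10.352 → t=2.113, apex=5.468, x_land=126.602, impact vy=-10.352
  bounce: vy ← 0.62·10.352 = 6.419

1 5.282 37.006 61.903
2 3.408 14.225 101.840
3 2.113 5.468 126.602
final: 126.602 6.419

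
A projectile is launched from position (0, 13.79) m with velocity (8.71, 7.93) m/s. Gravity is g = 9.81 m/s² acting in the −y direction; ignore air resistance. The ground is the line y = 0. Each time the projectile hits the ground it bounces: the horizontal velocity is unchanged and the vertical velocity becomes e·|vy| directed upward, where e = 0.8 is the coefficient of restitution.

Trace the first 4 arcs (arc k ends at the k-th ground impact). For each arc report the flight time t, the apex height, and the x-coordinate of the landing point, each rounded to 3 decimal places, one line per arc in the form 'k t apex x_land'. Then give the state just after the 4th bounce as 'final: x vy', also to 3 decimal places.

Arc 1: start y=13.790, vy=7.930 → t=2.670, apex=16.995, x_land=23.254, impact vy=-18.260
  bounce: vy ← 0.8·18.260 = 14.608
Arc 2: start y=0.000, vy=14.608 → t=2.978, apex=10.877, x_land=49.194, impact vy=-14.608
  bounce: vy ← 0.8·14.608 = 11.687
Arc 3: start y=0.000, vy=11.687 → t=2.383, apex=6.961, x_land=69.947, impact vy=-11.687
  bounce: vy ← 0.8·11.687 = 9.349
Arc 4: start y=0.000, vy=9.349 → t=1.906, apex=4.455, x_land=86.549, impact vy=-9.349
  bounce: vy ← 0.8·9.349 = 7.479

1 2.670 16.995 23.254
2 2.978 10.877 49.194
3 2.383 6.961 69.947
4 1.906 4.455 86.549
final: 86.549 7.479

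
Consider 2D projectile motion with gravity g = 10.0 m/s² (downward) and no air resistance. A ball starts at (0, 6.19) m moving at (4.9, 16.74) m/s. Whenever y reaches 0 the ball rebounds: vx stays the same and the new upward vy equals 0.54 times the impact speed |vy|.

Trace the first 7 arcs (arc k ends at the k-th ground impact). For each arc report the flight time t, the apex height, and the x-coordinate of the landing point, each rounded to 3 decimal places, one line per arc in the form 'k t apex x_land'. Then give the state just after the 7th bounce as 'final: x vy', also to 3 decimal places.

1 3.684 20.201 18.052
2 2.171 5.891 28.689
3 1.172 1.718 34.433
4 0.633 0.501 37.535
5 0.342 0.146 39.210
6 0.185 0.043 40.114
7 0.100 0.012 40.603
final: 40.603 0.269

Arc 1: start y=6.190, vy=16.740 → t=3.684, apex=20.201, x_land=18.052, impact vy=-20.100
  bounce: vy ← 0.54·20.100 = 10.854
Arc 2: start y=0.000, vy=10.854 → t=2.171, apex=5.891, x_land=28.689, impact vy=-10.854
  bounce: vy ← 0.54·10.854 = 5.861
Arc 3: start y=0.000, vy=5.861 → t=1.172, apex=1.718, x_land=34.433, impact vy=-5.861
  bounce: vy ← 0.54·5.861 = 3.165
Arc 4: start y=0.000, vy=3.165 → t=0.633, apex=0.501, x_land=37.535, impact vy=-3.165
  bounce: vy ← 0.54·3.165 = 1.709
Arc 5: start y=0.000, vy=1.709 → t=0.342, apex=0.146, x_land=39.210, impact vy=-1.709
  bounce: vy ← 0.54·1.709 = 0.923
Arc 6: start y=0.000, vy=0.923 → t=0.185, apex=0.043, x_land=40.114, impact vy=-0.923
  bounce: vy ← 0.54·0.923 = 0.498
Arc 7: start y=0.000, vy=0.498 → t=0.100, apex=0.012, x_land=40.603, impact vy=-0.498
  bounce: vy ← 0.54·0.498 = 0.269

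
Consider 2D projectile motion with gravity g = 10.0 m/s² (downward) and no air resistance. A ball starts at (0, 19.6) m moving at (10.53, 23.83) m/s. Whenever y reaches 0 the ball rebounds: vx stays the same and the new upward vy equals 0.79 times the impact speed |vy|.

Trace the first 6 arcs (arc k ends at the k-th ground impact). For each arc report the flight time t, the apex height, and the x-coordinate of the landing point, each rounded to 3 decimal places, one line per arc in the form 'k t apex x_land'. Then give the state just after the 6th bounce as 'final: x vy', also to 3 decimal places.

1 5.481 47.993 57.717
2 4.895 29.953 109.262
3 3.867 18.693 149.983
4 3.055 11.667 182.153
5 2.413 7.281 207.567
6 1.907 4.544 227.644
final: 227.644 7.531

Arc 1: start y=19.600, vy=23.830 → t=5.481, apex=47.993, x_land=57.717, impact vy=-30.982
  bounce: vy ← 0.79·30.982 = 24.476
Arc 2: start y=0.000, vy=24.476 → t=4.895, apex=29.953, x_land=109.262, impact vy=-24.476
  bounce: vy ← 0.79·24.476 = 19.336
Arc 3: start y=0.000, vy=19.336 → t=3.867, apex=18.693, x_land=149.983, impact vy=-19.336
  bounce: vy ← 0.79·19.336 = 15.275
Arc 4: start y=0.000, vy=15.275 → t=3.055, apex=11.667, x_land=182.153, impact vy=-15.275
  bounce: vy ← 0.79·15.275 = 12.067
Arc 5: start y=0.000, vy=12.067 → t=2.413, apex=7.281, x_land=207.567, impact vy=-12.067
  bounce: vy ← 0.79·12.067 = 9.533
Arc 6: start y=0.000, vy=9.533 → t=1.907, apex=4.544, x_land=227.644, impact vy=-9.533
  bounce: vy ← 0.79·9.533 = 7.531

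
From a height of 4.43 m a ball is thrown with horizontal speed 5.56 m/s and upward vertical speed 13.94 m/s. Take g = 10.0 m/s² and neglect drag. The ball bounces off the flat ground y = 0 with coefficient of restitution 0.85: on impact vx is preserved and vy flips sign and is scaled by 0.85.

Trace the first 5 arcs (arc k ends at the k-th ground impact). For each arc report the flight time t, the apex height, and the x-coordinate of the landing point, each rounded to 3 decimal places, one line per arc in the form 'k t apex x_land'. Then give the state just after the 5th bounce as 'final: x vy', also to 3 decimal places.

Arc 1: start y=4.430, vy=13.940 → t=3.076, apex=14.146, x_land=17.103, impact vy=-16.820
  bounce: vy ← 0.85·16.820 = 14.297
Arc 2: start y=0.000, vy=14.297 → t=2.859, apex=10.221, x_land=33.001, impact vy=-14.297
  bounce: vy ← 0.85·14.297 = 12.153
Arc 3: start y=0.000, vy=12.153 → t=2.431, apex=7.384, x_land=46.515, impact vy=-12.153
  bounce: vy ← 0.85·12.153 = 10.330
Arc 4: start y=0.000, vy=10.330 → t=2.066, apex=5.335, x_land=58.002, impact vy=-10.330
  bounce: vy ← 0.85·10.330 = 8.780
Arc 5: start y=0.000, vy=8.780 → t=1.756, apex=3.855, x_land=67.766, impact vy=-8.780
  bounce: vy ← 0.85·8.780 = 7.463

1 3.076 14.146 17.103
2 2.859 10.221 33.001
3 2.431 7.384 46.515
4 2.066 5.335 58.002
5 1.756 3.855 67.766
final: 67.766 7.463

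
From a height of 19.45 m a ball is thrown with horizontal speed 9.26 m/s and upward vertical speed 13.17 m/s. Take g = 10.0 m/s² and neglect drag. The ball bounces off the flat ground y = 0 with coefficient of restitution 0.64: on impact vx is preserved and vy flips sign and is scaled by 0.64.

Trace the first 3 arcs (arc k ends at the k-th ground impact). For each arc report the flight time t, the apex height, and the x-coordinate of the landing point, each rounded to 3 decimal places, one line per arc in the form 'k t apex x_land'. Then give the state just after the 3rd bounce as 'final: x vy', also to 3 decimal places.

1 3.689 28.122 34.156
2 3.036 11.519 62.267
3 1.943 4.718 80.257
final: 80.257 6.217

Arc 1: start y=19.450, vy=13.170 → t=3.689, apex=28.122, x_land=34.156, impact vy=-23.716
  bounce: vy ← 0.64·23.716 = 15.178
Arc 2: start y=0.000, vy=15.178 → t=3.036, apex=11.519, x_land=62.267, impact vy=-15.178
  bounce: vy ← 0.64·15.178 = 9.714
Arc 3: start y=0.000, vy=9.714 → t=1.943, apex=4.718, x_land=80.257, impact vy=-9.714
  bounce: vy ← 0.64·9.714 = 6.217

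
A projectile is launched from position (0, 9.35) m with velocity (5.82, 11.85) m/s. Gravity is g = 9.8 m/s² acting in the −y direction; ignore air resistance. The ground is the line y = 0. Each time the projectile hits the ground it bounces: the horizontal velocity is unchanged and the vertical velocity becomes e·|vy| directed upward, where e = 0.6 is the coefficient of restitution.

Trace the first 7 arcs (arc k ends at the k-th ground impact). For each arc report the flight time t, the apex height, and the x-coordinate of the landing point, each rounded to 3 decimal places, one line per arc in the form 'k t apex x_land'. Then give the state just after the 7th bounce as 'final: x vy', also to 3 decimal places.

Arc 1: start y=9.350, vy=11.850 → t=3.045, apex=16.514, x_land=17.722, impact vy=-17.991
  bounce: vy ← 0.6·17.991 = 10.795
Arc 2: start y=0.000, vy=10.795 → t=2.203, apex=5.945, x_land=30.543, impact vy=-10.795
  bounce: vy ← 0.6·10.795 = 6.477
Arc 3: start y=0.000, vy=6.477 → t=1.322, apex=2.140, x_land=38.236, impact vy=-6.477
  bounce: vy ← 0.6·6.477 = 3.886
Arc 4: start y=0.000, vy=3.886 → t=0.793, apex=0.770, x_land=42.852, impact vy=-3.886
  bounce: vy ← 0.6·3.886 = 2.332
Arc 5: start y=0.000, vy=2.332 → t=0.476, apex=0.277, x_land=45.622, impact vy=-2.332
  bounce: vy ← 0.6·2.332 = 1.399
Arc 6: start y=0.000, vy=1.399 → t=0.286, apex=0.100, x_land=47.283, impact vy=-1.399
  bounce: vy ← 0.6·1.399 = 0.839
Arc 7: start y=0.000, vy=0.839 → t=0.171, apex=0.036, x_land=48.280, impact vy=-0.839
  bounce: vy ← 0.6·0.839 = 0.504

1 3.045 16.514 17.722
2 2.203 5.945 30.543
3 1.322 2.140 38.236
4 0.793 0.770 42.852
5 0.476 0.277 45.622
6 0.286 0.100 47.283
7 0.171 0.036 48.280
final: 48.280 0.504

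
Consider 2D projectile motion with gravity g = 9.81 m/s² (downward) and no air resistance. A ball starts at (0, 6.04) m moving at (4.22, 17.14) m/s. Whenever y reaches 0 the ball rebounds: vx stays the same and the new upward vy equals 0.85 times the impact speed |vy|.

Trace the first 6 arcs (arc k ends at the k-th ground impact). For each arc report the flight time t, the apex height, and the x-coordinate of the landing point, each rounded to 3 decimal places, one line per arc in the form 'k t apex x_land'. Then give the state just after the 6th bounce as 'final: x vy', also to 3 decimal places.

1 3.817 21.013 16.108
2 3.519 15.182 30.957
3 2.991 10.969 43.578
4 2.542 7.925 54.306
5 2.161 5.726 63.425
6 1.837 4.137 71.176
final: 71.176 7.658

Arc 1: start y=6.040, vy=17.140 → t=3.817, apex=21.013, x_land=16.108, impact vy=-20.305
  bounce: vy ← 0.85·20.305 = 17.259
Arc 2: start y=0.000, vy=17.259 → t=3.519, apex=15.182, x_land=30.957, impact vy=-17.259
  bounce: vy ← 0.85·17.259 = 14.670
Arc 3: start y=0.000, vy=14.670 → t=2.991, apex=10.969, x_land=43.578, impact vy=-14.670
  bounce: vy ← 0.85·14.670 = 12.470
Arc 4: start y=0.000, vy=12.470 → t=2.542, apex=7.925, x_land=54.306, impact vy=-12.470
  bounce: vy ← 0.85·12.470 = 10.599
Arc 5: start y=0.000, vy=10.599 → t=2.161, apex=5.726, x_land=63.425, impact vy=-10.599
  bounce: vy ← 0.85·10.599 = 9.009
Arc 6: start y=0.000, vy=9.009 → t=1.837, apex=4.137, x_land=71.176, impact vy=-9.009
  bounce: vy ← 0.85·9.009 = 7.658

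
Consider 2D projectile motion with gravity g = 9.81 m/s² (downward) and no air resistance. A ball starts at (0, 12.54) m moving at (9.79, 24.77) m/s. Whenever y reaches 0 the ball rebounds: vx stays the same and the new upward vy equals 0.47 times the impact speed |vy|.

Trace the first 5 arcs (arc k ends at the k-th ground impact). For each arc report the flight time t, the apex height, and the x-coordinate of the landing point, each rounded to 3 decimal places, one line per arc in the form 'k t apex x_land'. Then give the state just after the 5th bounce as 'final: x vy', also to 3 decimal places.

1 5.514 43.812 53.978
2 2.809 9.678 81.482
3 1.320 2.138 94.408
4 0.621 0.472 100.484
5 0.292 0.104 103.339
final: 103.339 0.672

Arc 1: start y=12.540, vy=24.770 → t=5.514, apex=43.812, x_land=53.978, impact vy=-29.319
  bounce: vy ← 0.47·29.319 = 13.780
Arc 2: start y=0.000, vy=13.780 → t=2.809, apex=9.678, x_land=81.482, impact vy=-13.780
  bounce: vy ← 0.47·13.780 = 6.477
Arc 3: start y=0.000, vy=6.477 → t=1.320, apex=2.138, x_land=94.408, impact vy=-6.477
  bounce: vy ← 0.47·6.477 = 3.044
Arc 4: start y=0.000, vy=3.044 → t=0.621, apex=0.472, x_land=100.484, impact vy=-3.044
  bounce: vy ← 0.47·3.044 = 1.431
Arc 5: start y=0.000, vy=1.431 → t=0.292, apex=0.104, x_land=103.339, impact vy=-1.431
  bounce: vy ← 0.47·1.431 = 0.672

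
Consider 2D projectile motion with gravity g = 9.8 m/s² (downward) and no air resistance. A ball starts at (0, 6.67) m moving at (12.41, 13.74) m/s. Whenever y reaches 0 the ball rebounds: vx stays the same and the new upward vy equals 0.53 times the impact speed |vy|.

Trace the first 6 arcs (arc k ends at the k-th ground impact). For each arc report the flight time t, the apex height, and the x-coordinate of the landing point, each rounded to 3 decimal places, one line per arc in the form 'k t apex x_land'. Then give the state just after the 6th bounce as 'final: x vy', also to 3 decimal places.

Arc 1: start y=6.670, vy=13.740 → t=3.226, apex=16.302, x_land=40.035, impact vy=-17.875
  bounce: vy ← 0.53·17.875 = 9.474
Arc 2: start y=0.000, vy=9.474 → t=1.933, apex=4.579, x_land=64.029, impact vy=-9.474
  bounce: vy ← 0.53·9.474 = 5.021
Arc 3: start y=0.000, vy=5.021 → t=1.025, apex=1.286, x_land=76.746, impact vy=-5.021
  bounce: vy ← 0.53·5.021 = 2.661
Arc 4: start y=0.000, vy=2.661 → t=0.543, apex=0.361, x_land=83.486, impact vy=-2.661
  bounce: vy ← 0.53·2.661 = 1.410
Arc 5: start y=0.000, vy=1.410 → t=0.288, apex=0.101, x_land=87.058, impact vy=-1.410
  bounce: vy ← 0.53·1.410 = 0.748
Arc 6: start y=0.000, vy=0.748 → t=0.153, apex=0.029, x_land=88.951, impact vy=-0.748
  bounce: vy ← 0.53·0.748 = 0.396

1 3.226 16.302 40.035
2 1.933 4.579 64.029
3 1.025 1.286 76.746
4 0.543 0.361 83.486
5 0.288 0.101 87.058
6 0.153 0.029 88.951
final: 88.951 0.396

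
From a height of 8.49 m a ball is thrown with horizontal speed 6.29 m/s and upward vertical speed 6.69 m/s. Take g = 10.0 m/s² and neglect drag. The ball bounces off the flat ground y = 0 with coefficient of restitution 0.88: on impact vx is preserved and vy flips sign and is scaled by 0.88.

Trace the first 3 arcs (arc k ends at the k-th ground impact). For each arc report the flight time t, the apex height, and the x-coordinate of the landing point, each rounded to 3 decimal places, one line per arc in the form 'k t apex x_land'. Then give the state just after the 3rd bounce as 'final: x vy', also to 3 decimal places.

1 2.134 10.728 13.421
2 2.578 8.308 29.637
3 2.269 6.433 43.907
final: 43.907 9.982

Arc 1: start y=8.490, vy=6.690 → t=2.134, apex=10.728, x_land=13.421, impact vy=-14.648
  bounce: vy ← 0.88·14.648 = 12.890
Arc 2: start y=0.000, vy=12.890 → t=2.578, apex=8.308, x_land=29.637, impact vy=-12.890
  bounce: vy ← 0.88·12.890 = 11.343
Arc 3: start y=0.000, vy=11.343 → t=2.269, apex=6.433, x_land=43.907, impact vy=-11.343
  bounce: vy ← 0.88·11.343 = 9.982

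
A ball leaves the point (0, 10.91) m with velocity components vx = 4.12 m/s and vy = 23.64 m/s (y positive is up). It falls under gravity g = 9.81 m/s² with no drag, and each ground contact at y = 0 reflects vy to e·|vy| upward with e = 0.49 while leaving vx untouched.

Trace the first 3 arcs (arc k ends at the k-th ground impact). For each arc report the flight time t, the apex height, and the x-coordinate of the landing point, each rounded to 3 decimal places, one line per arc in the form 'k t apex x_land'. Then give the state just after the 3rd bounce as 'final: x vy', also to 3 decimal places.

Arc 1: start y=10.910, vy=23.640 → t=5.244, apex=39.394, x_land=21.604, impact vy=-27.801
  bounce: vy ← 0.49·27.801 = 13.623
Arc 2: start y=0.000, vy=13.623 → t=2.777, apex=9.458, x_land=33.047, impact vy=-13.623
  bounce: vy ← 0.49·13.623 = 6.675
Arc 3: start y=0.000, vy=6.675 → t=1.361, apex=2.271, x_land=38.653, impact vy=-6.675
  bounce: vy ← 0.49·6.675 = 3.271

1 5.244 39.394 21.604
2 2.777 9.458 33.047
3 1.361 2.271 38.653
final: 38.653 3.271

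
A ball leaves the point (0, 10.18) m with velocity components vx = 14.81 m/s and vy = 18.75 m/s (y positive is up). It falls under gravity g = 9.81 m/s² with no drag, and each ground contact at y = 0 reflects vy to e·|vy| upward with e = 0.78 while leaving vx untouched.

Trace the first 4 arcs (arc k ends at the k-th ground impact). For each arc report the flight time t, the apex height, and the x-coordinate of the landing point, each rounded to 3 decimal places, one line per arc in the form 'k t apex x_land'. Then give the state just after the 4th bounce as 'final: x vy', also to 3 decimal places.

1 4.305 28.099 63.753
2 3.734 17.095 119.051
3 2.912 10.401 162.182
4 2.272 6.328 195.825
final: 195.825 8.691

Arc 1: start y=10.180, vy=18.750 → t=4.305, apex=28.099, x_land=63.753, impact vy=-23.480
  bounce: vy ← 0.78·23.480 = 18.314
Arc 2: start y=0.000, vy=18.314 → t=3.734, apex=17.095, x_land=119.051, impact vy=-18.314
  bounce: vy ← 0.78·18.314 = 14.285
Arc 3: start y=0.000, vy=14.285 → t=2.912, apex=10.401, x_land=162.182, impact vy=-14.285
  bounce: vy ← 0.78·14.285 = 11.142
Arc 4: start y=0.000, vy=11.142 → t=2.272, apex=6.328, x_land=195.825, impact vy=-11.142
  bounce: vy ← 0.78·11.142 = 8.691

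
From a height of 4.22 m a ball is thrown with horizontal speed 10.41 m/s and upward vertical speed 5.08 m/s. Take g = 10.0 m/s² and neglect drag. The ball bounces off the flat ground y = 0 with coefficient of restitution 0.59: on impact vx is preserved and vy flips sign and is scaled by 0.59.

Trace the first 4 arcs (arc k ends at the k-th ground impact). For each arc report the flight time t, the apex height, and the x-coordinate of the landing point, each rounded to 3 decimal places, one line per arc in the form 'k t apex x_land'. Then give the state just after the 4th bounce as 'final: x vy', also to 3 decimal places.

1 1.558 5.510 16.217
2 1.239 1.918 29.112
3 0.731 0.668 36.720
4 0.431 0.232 41.209
final: 41.209 1.272

Arc 1: start y=4.220, vy=5.080 → t=1.558, apex=5.510, x_land=16.217, impact vy=-10.498
  bounce: vy ← 0.59·10.498 = 6.194
Arc 2: start y=0.000, vy=6.194 → t=1.239, apex=1.918, x_land=29.112, impact vy=-6.194
  bounce: vy ← 0.59·6.194 = 3.654
Arc 3: start y=0.000, vy=3.654 → t=0.731, apex=0.668, x_land=36.720, impact vy=-3.654
  bounce: vy ← 0.59·3.654 = 2.156
Arc 4: start y=0.000, vy=2.156 → t=0.431, apex=0.232, x_land=41.209, impact vy=-2.156
  bounce: vy ← 0.59·2.156 = 1.272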